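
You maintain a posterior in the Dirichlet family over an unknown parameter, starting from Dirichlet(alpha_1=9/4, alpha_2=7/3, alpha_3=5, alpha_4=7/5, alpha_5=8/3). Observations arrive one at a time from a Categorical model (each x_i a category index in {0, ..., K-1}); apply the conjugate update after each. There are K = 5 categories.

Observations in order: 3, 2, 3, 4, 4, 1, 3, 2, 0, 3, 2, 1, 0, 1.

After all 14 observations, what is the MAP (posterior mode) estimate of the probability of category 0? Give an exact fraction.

obs 1: x=3 → posterior Dirichlet(9/4, 7/3, 5, 12/5, 8/3)
obs 2: x=2 → posterior Dirichlet(9/4, 7/3, 6, 12/5, 8/3)
obs 3: x=3 → posterior Dirichlet(9/4, 7/3, 6, 17/5, 8/3)
obs 4: x=4 → posterior Dirichlet(9/4, 7/3, 6, 17/5, 11/3)
obs 5: x=4 → posterior Dirichlet(9/4, 7/3, 6, 17/5, 14/3)
obs 6: x=1 → posterior Dirichlet(9/4, 10/3, 6, 17/5, 14/3)
obs 7: x=3 → posterior Dirichlet(9/4, 10/3, 6, 22/5, 14/3)
obs 8: x=2 → posterior Dirichlet(9/4, 10/3, 7, 22/5, 14/3)
obs 9: x=0 → posterior Dirichlet(13/4, 10/3, 7, 22/5, 14/3)
obs 10: x=3 → posterior Dirichlet(13/4, 10/3, 7, 27/5, 14/3)
obs 11: x=2 → posterior Dirichlet(13/4, 10/3, 8, 27/5, 14/3)
obs 12: x=1 → posterior Dirichlet(13/4, 13/3, 8, 27/5, 14/3)
obs 13: x=0 → posterior Dirichlet(17/4, 13/3, 8, 27/5, 14/3)
obs 14: x=1 → posterior Dirichlet(17/4, 16/3, 8, 27/5, 14/3)

65/453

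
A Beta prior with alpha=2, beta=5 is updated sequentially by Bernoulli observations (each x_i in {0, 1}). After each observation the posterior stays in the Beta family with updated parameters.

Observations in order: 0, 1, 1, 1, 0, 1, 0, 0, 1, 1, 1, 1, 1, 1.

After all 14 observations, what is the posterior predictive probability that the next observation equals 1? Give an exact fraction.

obs 1: x=0 → posterior Beta(2, 6)
obs 2: x=1 → posterior Beta(3, 6)
obs 3: x=1 → posterior Beta(4, 6)
obs 4: x=1 → posterior Beta(5, 6)
obs 5: x=0 → posterior Beta(5, 7)
obs 6: x=1 → posterior Beta(6, 7)
obs 7: x=0 → posterior Beta(6, 8)
obs 8: x=0 → posterior Beta(6, 9)
obs 9: x=1 → posterior Beta(7, 9)
obs 10: x=1 → posterior Beta(8, 9)
obs 11: x=1 → posterior Beta(9, 9)
obs 12: x=1 → posterior Beta(10, 9)
obs 13: x=1 → posterior Beta(11, 9)
obs 14: x=1 → posterior Beta(12, 9)

4/7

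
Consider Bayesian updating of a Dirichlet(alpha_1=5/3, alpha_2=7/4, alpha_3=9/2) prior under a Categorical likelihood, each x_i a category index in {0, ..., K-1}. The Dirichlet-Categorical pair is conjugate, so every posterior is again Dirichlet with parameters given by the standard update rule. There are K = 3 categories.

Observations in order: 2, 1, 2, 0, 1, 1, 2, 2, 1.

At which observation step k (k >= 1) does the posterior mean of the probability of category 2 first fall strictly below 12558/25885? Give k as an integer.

k = 6

obs 1: x=2 → posterior Dirichlet(5/3, 7/4, 11/2)
obs 2: x=1 → posterior Dirichlet(5/3, 11/4, 11/2)
obs 3: x=2 → posterior Dirichlet(5/3, 11/4, 13/2)
obs 4: x=0 → posterior Dirichlet(8/3, 11/4, 13/2)
obs 5: x=1 → posterior Dirichlet(8/3, 15/4, 13/2)
obs 6: x=1 → posterior Dirichlet(8/3, 19/4, 13/2)
obs 7: x=2 → posterior Dirichlet(8/3, 19/4, 15/2)
obs 8: x=2 → posterior Dirichlet(8/3, 19/4, 17/2)
obs 9: x=1 → posterior Dirichlet(8/3, 23/4, 17/2)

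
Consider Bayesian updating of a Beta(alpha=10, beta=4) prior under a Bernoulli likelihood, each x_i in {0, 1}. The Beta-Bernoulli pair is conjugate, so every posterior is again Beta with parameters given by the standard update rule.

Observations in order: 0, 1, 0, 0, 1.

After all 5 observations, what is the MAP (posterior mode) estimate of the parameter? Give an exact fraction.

11/17

obs 1: x=0 → posterior Beta(10, 5)
obs 2: x=1 → posterior Beta(11, 5)
obs 3: x=0 → posterior Beta(11, 6)
obs 4: x=0 → posterior Beta(11, 7)
obs 5: x=1 → posterior Beta(12, 7)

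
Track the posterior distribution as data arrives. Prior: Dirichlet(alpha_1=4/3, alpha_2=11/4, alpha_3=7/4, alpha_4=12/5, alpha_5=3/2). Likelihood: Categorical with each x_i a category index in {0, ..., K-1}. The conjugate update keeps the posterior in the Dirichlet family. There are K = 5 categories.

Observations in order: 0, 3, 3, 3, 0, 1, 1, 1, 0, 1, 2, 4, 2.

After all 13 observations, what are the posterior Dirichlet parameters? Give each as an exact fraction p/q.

alpha_1=13/3, alpha_2=27/4, alpha_3=15/4, alpha_4=27/5, alpha_5=5/2

obs 1: x=0 → posterior Dirichlet(7/3, 11/4, 7/4, 12/5, 3/2)
obs 2: x=3 → posterior Dirichlet(7/3, 11/4, 7/4, 17/5, 3/2)
obs 3: x=3 → posterior Dirichlet(7/3, 11/4, 7/4, 22/5, 3/2)
obs 4: x=3 → posterior Dirichlet(7/3, 11/4, 7/4, 27/5, 3/2)
obs 5: x=0 → posterior Dirichlet(10/3, 11/4, 7/4, 27/5, 3/2)
obs 6: x=1 → posterior Dirichlet(10/3, 15/4, 7/4, 27/5, 3/2)
obs 7: x=1 → posterior Dirichlet(10/3, 19/4, 7/4, 27/5, 3/2)
obs 8: x=1 → posterior Dirichlet(10/3, 23/4, 7/4, 27/5, 3/2)
obs 9: x=0 → posterior Dirichlet(13/3, 23/4, 7/4, 27/5, 3/2)
obs 10: x=1 → posterior Dirichlet(13/3, 27/4, 7/4, 27/5, 3/2)
obs 11: x=2 → posterior Dirichlet(13/3, 27/4, 11/4, 27/5, 3/2)
obs 12: x=4 → posterior Dirichlet(13/3, 27/4, 11/4, 27/5, 5/2)
obs 13: x=2 → posterior Dirichlet(13/3, 27/4, 15/4, 27/5, 5/2)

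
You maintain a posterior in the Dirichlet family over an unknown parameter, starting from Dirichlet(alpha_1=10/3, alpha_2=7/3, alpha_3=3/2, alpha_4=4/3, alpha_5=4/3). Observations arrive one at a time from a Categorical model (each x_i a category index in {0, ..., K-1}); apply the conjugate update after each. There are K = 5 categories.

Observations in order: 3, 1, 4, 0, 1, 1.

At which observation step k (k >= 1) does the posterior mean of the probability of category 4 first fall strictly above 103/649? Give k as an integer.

k = 3

obs 1: x=3 → posterior Dirichlet(10/3, 7/3, 3/2, 7/3, 4/3)
obs 2: x=1 → posterior Dirichlet(10/3, 10/3, 3/2, 7/3, 4/3)
obs 3: x=4 → posterior Dirichlet(10/3, 10/3, 3/2, 7/3, 7/3)
obs 4: x=0 → posterior Dirichlet(13/3, 10/3, 3/2, 7/3, 7/3)
obs 5: x=1 → posterior Dirichlet(13/3, 13/3, 3/2, 7/3, 7/3)
obs 6: x=1 → posterior Dirichlet(13/3, 16/3, 3/2, 7/3, 7/3)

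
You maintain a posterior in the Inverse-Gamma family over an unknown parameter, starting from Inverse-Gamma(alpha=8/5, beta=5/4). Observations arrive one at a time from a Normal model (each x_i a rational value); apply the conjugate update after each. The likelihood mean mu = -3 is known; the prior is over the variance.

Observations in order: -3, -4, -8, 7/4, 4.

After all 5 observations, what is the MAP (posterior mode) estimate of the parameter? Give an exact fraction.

8005/816

obs 1: x=-3 → posterior Inverse-Gamma(21/10, 5/4)
obs 2: x=-4 → posterior Inverse-Gamma(13/5, 7/4)
obs 3: x=-8 → posterior Inverse-Gamma(31/10, 57/4)
obs 4: x=7/4 → posterior Inverse-Gamma(18/5, 817/32)
obs 5: x=4 → posterior Inverse-Gamma(41/10, 1601/32)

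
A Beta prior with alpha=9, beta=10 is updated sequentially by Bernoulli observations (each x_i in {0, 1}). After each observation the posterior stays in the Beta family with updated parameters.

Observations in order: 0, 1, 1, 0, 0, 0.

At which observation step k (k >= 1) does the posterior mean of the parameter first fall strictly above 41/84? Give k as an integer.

k = 3

obs 1: x=0 → posterior Beta(9, 11)
obs 2: x=1 → posterior Beta(10, 11)
obs 3: x=1 → posterior Beta(11, 11)
obs 4: x=0 → posterior Beta(11, 12)
obs 5: x=0 → posterior Beta(11, 13)
obs 6: x=0 → posterior Beta(11, 14)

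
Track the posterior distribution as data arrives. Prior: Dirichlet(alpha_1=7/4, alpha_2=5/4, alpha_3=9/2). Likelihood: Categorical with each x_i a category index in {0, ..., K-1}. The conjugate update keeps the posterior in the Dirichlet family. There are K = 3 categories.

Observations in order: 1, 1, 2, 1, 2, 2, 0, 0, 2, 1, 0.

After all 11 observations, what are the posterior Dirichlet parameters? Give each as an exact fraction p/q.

obs 1: x=1 → posterior Dirichlet(7/4, 9/4, 9/2)
obs 2: x=1 → posterior Dirichlet(7/4, 13/4, 9/2)
obs 3: x=2 → posterior Dirichlet(7/4, 13/4, 11/2)
obs 4: x=1 → posterior Dirichlet(7/4, 17/4, 11/2)
obs 5: x=2 → posterior Dirichlet(7/4, 17/4, 13/2)
obs 6: x=2 → posterior Dirichlet(7/4, 17/4, 15/2)
obs 7: x=0 → posterior Dirichlet(11/4, 17/4, 15/2)
obs 8: x=0 → posterior Dirichlet(15/4, 17/4, 15/2)
obs 9: x=2 → posterior Dirichlet(15/4, 17/4, 17/2)
obs 10: x=1 → posterior Dirichlet(15/4, 21/4, 17/2)
obs 11: x=0 → posterior Dirichlet(19/4, 21/4, 17/2)

alpha_1=19/4, alpha_2=21/4, alpha_3=17/2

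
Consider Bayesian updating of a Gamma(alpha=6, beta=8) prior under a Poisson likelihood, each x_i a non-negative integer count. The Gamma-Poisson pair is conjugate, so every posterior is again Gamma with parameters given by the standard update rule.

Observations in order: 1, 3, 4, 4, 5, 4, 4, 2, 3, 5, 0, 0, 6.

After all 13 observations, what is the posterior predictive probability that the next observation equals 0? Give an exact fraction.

139414149125442071740250132344955044439487012516055212665353341/1241269255460416380356841121196536052244530475222258540020236288

obs 1: x=1 → posterior Gamma(7, 9)
obs 2: x=3 → posterior Gamma(10, 10)
obs 3: x=4 → posterior Gamma(14, 11)
obs 4: x=4 → posterior Gamma(18, 12)
obs 5: x=5 → posterior Gamma(23, 13)
obs 6: x=4 → posterior Gamma(27, 14)
obs 7: x=4 → posterior Gamma(31, 15)
obs 8: x=2 → posterior Gamma(33, 16)
obs 9: x=3 → posterior Gamma(36, 17)
obs 10: x=5 → posterior Gamma(41, 18)
obs 11: x=0 → posterior Gamma(41, 19)
obs 12: x=0 → posterior Gamma(41, 20)
obs 13: x=6 → posterior Gamma(47, 21)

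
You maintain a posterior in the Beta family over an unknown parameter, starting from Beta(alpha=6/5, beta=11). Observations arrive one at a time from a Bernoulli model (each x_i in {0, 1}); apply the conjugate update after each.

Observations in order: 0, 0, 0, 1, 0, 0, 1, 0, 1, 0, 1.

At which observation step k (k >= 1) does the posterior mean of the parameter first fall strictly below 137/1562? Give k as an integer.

k = 2

obs 1: x=0 → posterior Beta(6/5, 12)
obs 2: x=0 → posterior Beta(6/5, 13)
obs 3: x=0 → posterior Beta(6/5, 14)
obs 4: x=1 → posterior Beta(11/5, 14)
obs 5: x=0 → posterior Beta(11/5, 15)
obs 6: x=0 → posterior Beta(11/5, 16)
obs 7: x=1 → posterior Beta(16/5, 16)
obs 8: x=0 → posterior Beta(16/5, 17)
obs 9: x=1 → posterior Beta(21/5, 17)
obs 10: x=0 → posterior Beta(21/5, 18)
obs 11: x=1 → posterior Beta(26/5, 18)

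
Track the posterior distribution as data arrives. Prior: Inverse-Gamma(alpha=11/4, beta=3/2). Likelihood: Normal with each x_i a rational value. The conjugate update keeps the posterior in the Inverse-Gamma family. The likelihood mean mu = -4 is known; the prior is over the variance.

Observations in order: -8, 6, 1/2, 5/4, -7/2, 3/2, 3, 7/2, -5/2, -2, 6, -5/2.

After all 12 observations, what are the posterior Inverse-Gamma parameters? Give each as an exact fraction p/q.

alpha=35/4, beta=6577/32

obs 1: x=-8 → posterior Inverse-Gamma(13/4, 19/2)
obs 2: x=6 → posterior Inverse-Gamma(15/4, 119/2)
obs 3: x=1/2 → posterior Inverse-Gamma(17/4, 557/8)
obs 4: x=5/4 → posterior Inverse-Gamma(19/4, 2669/32)
obs 5: x=-7/2 → posterior Inverse-Gamma(21/4, 2673/32)
obs 6: x=3/2 → posterior Inverse-Gamma(23/4, 3157/32)
obs 7: x=3 → posterior Inverse-Gamma(25/4, 3941/32)
obs 8: x=7/2 → posterior Inverse-Gamma(27/4, 4841/32)
obs 9: x=-5/2 → posterior Inverse-Gamma(29/4, 4877/32)
obs 10: x=-2 → posterior Inverse-Gamma(31/4, 4941/32)
obs 11: x=6 → posterior Inverse-Gamma(33/4, 6541/32)
obs 12: x=-5/2 → posterior Inverse-Gamma(35/4, 6577/32)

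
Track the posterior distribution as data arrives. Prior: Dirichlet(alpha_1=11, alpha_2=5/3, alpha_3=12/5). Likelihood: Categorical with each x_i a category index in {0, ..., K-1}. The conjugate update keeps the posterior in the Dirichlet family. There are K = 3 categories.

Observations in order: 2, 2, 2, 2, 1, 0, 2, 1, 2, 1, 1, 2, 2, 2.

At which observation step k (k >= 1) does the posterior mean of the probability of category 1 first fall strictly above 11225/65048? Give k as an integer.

k = 10

obs 1: x=2 → posterior Dirichlet(11, 5/3, 17/5)
obs 2: x=2 → posterior Dirichlet(11, 5/3, 22/5)
obs 3: x=2 → posterior Dirichlet(11, 5/3, 27/5)
obs 4: x=2 → posterior Dirichlet(11, 5/3, 32/5)
obs 5: x=1 → posterior Dirichlet(11, 8/3, 32/5)
obs 6: x=0 → posterior Dirichlet(12, 8/3, 32/5)
obs 7: x=2 → posterior Dirichlet(12, 8/3, 37/5)
obs 8: x=1 → posterior Dirichlet(12, 11/3, 37/5)
obs 9: x=2 → posterior Dirichlet(12, 11/3, 42/5)
obs 10: x=1 → posterior Dirichlet(12, 14/3, 42/5)
obs 11: x=1 → posterior Dirichlet(12, 17/3, 42/5)
obs 12: x=2 → posterior Dirichlet(12, 17/3, 47/5)
obs 13: x=2 → posterior Dirichlet(12, 17/3, 52/5)
obs 14: x=2 → posterior Dirichlet(12, 17/3, 57/5)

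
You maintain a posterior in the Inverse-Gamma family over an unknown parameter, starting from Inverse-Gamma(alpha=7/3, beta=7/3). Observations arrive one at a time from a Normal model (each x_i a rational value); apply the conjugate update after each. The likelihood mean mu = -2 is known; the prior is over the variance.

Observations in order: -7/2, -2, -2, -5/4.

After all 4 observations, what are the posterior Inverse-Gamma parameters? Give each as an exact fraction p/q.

alpha=13/3, beta=359/96

obs 1: x=-7/2 → posterior Inverse-Gamma(17/6, 83/24)
obs 2: x=-2 → posterior Inverse-Gamma(10/3, 83/24)
obs 3: x=-2 → posterior Inverse-Gamma(23/6, 83/24)
obs 4: x=-5/4 → posterior Inverse-Gamma(13/3, 359/96)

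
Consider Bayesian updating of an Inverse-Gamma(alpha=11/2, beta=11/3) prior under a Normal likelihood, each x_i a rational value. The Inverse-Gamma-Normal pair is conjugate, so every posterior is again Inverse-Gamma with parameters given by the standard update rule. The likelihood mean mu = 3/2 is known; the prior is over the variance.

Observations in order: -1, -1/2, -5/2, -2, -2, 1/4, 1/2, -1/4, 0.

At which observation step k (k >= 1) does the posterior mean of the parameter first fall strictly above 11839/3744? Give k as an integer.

obs 1: x=-1 → posterior Inverse-Gamma(6, 163/24)
obs 2: x=-1/2 → posterior Inverse-Gamma(13/2, 211/24)
obs 3: x=-5/2 → posterior Inverse-Gamma(7, 403/24)
obs 4: x=-2 → posterior Inverse-Gamma(15/2, 275/12)
obs 5: x=-2 → posterior Inverse-Gamma(8, 697/24)
obs 6: x=1/4 → posterior Inverse-Gamma(17/2, 2863/96)
obs 7: x=1/2 → posterior Inverse-Gamma(9, 2911/96)
obs 8: x=-1/4 → posterior Inverse-Gamma(19/2, 1529/48)
obs 9: x=0 → posterior Inverse-Gamma(10, 1583/48)

k = 4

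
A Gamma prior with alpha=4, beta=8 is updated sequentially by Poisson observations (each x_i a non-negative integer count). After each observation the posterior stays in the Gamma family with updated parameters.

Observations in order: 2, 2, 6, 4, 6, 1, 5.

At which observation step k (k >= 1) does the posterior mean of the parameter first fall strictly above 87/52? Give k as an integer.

obs 1: x=2 → posterior Gamma(6, 9)
obs 2: x=2 → posterior Gamma(8, 10)
obs 3: x=6 → posterior Gamma(14, 11)
obs 4: x=4 → posterior Gamma(18, 12)
obs 5: x=6 → posterior Gamma(24, 13)
obs 6: x=1 → posterior Gamma(25, 14)
obs 7: x=5 → posterior Gamma(30, 15)

k = 5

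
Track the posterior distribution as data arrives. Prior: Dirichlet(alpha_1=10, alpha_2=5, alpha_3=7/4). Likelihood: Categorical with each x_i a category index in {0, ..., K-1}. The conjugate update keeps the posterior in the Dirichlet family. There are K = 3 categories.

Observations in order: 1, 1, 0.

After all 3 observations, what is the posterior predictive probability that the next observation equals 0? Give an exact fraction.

obs 1: x=1 → posterior Dirichlet(10, 6, 7/4)
obs 2: x=1 → posterior Dirichlet(10, 7, 7/4)
obs 3: x=0 → posterior Dirichlet(11, 7, 7/4)

44/79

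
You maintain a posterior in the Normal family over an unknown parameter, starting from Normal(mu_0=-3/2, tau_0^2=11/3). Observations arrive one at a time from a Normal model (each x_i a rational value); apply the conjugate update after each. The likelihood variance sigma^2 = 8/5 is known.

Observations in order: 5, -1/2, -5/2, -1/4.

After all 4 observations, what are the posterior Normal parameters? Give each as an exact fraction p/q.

obs 1: x=5 → posterior Normal(239/79, 88/79)
obs 2: x=-1/2 → posterior Normal(423/268, 44/67)
obs 3: x=-5/2 → posterior Normal(74/189, 88/189)
obs 4: x=-1/4 → posterior Normal(241/976, 22/61)

mu_0=241/976, tau_0^2=22/61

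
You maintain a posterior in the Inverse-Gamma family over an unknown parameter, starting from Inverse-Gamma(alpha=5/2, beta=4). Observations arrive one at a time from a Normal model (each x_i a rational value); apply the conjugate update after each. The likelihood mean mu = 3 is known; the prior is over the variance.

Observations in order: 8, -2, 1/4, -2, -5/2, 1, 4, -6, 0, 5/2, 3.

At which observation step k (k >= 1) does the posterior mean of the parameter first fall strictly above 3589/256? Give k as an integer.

obs 1: x=8 → posterior Inverse-Gamma(3, 33/2)
obs 2: x=-2 → posterior Inverse-Gamma(7/2, 29)
obs 3: x=1/4 → posterior Inverse-Gamma(4, 1049/32)
obs 4: x=-2 → posterior Inverse-Gamma(9/2, 1449/32)
obs 5: x=-5/2 → posterior Inverse-Gamma(5, 1933/32)
obs 6: x=1 → posterior Inverse-Gamma(11/2, 1997/32)
obs 7: x=4 → posterior Inverse-Gamma(6, 2013/32)
obs 8: x=-6 → posterior Inverse-Gamma(13/2, 3309/32)
obs 9: x=0 → posterior Inverse-Gamma(7, 3453/32)
obs 10: x=5/2 → posterior Inverse-Gamma(15/2, 3457/32)
obs 11: x=3 → posterior Inverse-Gamma(8, 3457/32)

k = 5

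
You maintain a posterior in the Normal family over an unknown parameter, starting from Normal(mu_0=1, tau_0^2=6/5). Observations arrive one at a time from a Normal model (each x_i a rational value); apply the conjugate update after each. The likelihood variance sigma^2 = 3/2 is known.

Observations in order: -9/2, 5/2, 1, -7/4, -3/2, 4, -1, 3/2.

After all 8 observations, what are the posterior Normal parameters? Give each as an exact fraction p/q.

mu_0=6/37, tau_0^2=6/37

obs 1: x=-9/2 → posterior Normal(-13/9, 2/3)
obs 2: x=5/2 → posterior Normal(-3/13, 6/13)
obs 3: x=1 → posterior Normal(1/17, 6/17)
obs 4: x=-7/4 → posterior Normal(-2/7, 2/7)
obs 5: x=-3/2 → posterior Normal(-12/25, 6/25)
obs 6: x=4 → posterior Normal(4/29, 6/29)
obs 7: x=-1 → posterior Normal(0, 2/11)
obs 8: x=3/2 → posterior Normal(6/37, 6/37)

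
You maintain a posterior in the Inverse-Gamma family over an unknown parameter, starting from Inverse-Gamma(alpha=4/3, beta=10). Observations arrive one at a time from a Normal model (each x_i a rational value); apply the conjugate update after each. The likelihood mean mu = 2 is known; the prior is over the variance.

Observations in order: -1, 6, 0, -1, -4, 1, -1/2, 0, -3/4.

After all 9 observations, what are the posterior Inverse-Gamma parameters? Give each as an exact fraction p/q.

alpha=35/6, beta=1805/32

obs 1: x=-1 → posterior Inverse-Gamma(11/6, 29/2)
obs 2: x=6 → posterior Inverse-Gamma(7/3, 45/2)
obs 3: x=0 → posterior Inverse-Gamma(17/6, 49/2)
obs 4: x=-1 → posterior Inverse-Gamma(10/3, 29)
obs 5: x=-4 → posterior Inverse-Gamma(23/6, 47)
obs 6: x=1 → posterior Inverse-Gamma(13/3, 95/2)
obs 7: x=-1/2 → posterior Inverse-Gamma(29/6, 405/8)
obs 8: x=0 → posterior Inverse-Gamma(16/3, 421/8)
obs 9: x=-3/4 → posterior Inverse-Gamma(35/6, 1805/32)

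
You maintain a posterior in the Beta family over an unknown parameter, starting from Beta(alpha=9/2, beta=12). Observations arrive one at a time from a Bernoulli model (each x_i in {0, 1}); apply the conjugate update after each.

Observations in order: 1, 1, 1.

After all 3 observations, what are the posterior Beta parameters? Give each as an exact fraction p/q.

alpha=15/2, beta=12

obs 1: x=1 → posterior Beta(11/2, 12)
obs 2: x=1 → posterior Beta(13/2, 12)
obs 3: x=1 → posterior Beta(15/2, 12)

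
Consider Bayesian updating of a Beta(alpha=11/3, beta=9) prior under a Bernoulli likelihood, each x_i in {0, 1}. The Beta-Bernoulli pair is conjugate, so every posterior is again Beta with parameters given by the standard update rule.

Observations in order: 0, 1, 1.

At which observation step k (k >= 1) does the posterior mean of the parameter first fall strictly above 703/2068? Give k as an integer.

k = 3

obs 1: x=0 → posterior Beta(11/3, 10)
obs 2: x=1 → posterior Beta(14/3, 10)
obs 3: x=1 → posterior Beta(17/3, 10)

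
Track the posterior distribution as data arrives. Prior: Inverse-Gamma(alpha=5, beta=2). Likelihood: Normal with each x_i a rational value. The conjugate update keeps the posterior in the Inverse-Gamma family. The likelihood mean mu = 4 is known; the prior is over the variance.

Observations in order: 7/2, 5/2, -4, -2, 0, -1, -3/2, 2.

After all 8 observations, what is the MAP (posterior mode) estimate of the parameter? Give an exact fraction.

727/80

obs 1: x=7/2 → posterior Inverse-Gamma(11/2, 17/8)
obs 2: x=5/2 → posterior Inverse-Gamma(6, 13/4)
obs 3: x=-4 → posterior Inverse-Gamma(13/2, 141/4)
obs 4: x=-2 → posterior Inverse-Gamma(7, 213/4)
obs 5: x=0 → posterior Inverse-Gamma(15/2, 245/4)
obs 6: x=-1 → posterior Inverse-Gamma(8, 295/4)
obs 7: x=-3/2 → posterior Inverse-Gamma(17/2, 711/8)
obs 8: x=2 → posterior Inverse-Gamma(9, 727/8)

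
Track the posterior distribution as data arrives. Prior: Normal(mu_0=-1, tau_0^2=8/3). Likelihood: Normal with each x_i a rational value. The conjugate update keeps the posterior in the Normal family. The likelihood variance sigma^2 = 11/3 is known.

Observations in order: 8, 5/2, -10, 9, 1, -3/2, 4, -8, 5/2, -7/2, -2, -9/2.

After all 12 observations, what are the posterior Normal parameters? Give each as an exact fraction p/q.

mu_0=-31/107, tau_0^2=88/321

obs 1: x=8 → posterior Normal(53/19, 88/57)
obs 2: x=5/2 → posterior Normal(73/27, 88/81)
obs 3: x=-10 → posterior Normal(-1/5, 88/105)
obs 4: x=9 → posterior Normal(65/43, 88/129)
obs 5: x=1 → posterior Normal(73/51, 88/153)
obs 6: x=-3/2 → posterior Normal(61/59, 88/177)
obs 7: x=4 → posterior Normal(93/67, 88/201)
obs 8: x=-8 → posterior Normal(29/75, 88/225)
obs 9: x=5/2 → posterior Normal(49/83, 88/249)
obs 10: x=-7/2 → posterior Normal(3/13, 88/273)
obs 11: x=-2 → posterior Normal(5/99, 8/27)
obs 12: x=-9/2 → posterior Normal(-31/107, 88/321)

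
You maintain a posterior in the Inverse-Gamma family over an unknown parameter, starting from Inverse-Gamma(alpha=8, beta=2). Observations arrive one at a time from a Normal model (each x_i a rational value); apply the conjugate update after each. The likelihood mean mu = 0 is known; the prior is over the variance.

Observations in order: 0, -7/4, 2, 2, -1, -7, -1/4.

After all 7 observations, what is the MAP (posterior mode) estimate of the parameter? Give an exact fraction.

obs 1: x=0 → posterior Inverse-Gamma(17/2, 2)
obs 2: x=-7/4 → posterior Inverse-Gamma(9, 113/32)
obs 3: x=2 → posterior Inverse-Gamma(19/2, 177/32)
obs 4: x=2 → posterior Inverse-Gamma(10, 241/32)
obs 5: x=-1 → posterior Inverse-Gamma(21/2, 257/32)
obs 6: x=-7 → posterior Inverse-Gamma(11, 1041/32)
obs 7: x=-1/4 → posterior Inverse-Gamma(23/2, 521/16)

521/200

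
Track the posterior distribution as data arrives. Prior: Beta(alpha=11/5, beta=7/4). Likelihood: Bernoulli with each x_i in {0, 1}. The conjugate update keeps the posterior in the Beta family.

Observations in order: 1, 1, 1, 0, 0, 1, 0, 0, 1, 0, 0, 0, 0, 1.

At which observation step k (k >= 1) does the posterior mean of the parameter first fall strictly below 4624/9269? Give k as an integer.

k = 11

obs 1: x=1 → posterior Beta(16/5, 7/4)
obs 2: x=1 → posterior Beta(21/5, 7/4)
obs 3: x=1 → posterior Beta(26/5, 7/4)
obs 4: x=0 → posterior Beta(26/5, 11/4)
obs 5: x=0 → posterior Beta(26/5, 15/4)
obs 6: x=1 → posterior Beta(31/5, 15/4)
obs 7: x=0 → posterior Beta(31/5, 19/4)
obs 8: x=0 → posterior Beta(31/5, 23/4)
obs 9: x=1 → posterior Beta(36/5, 23/4)
obs 10: x=0 → posterior Beta(36/5, 27/4)
obs 11: x=0 → posterior Beta(36/5, 31/4)
obs 12: x=0 → posterior Beta(36/5, 35/4)
obs 13: x=0 → posterior Beta(36/5, 39/4)
obs 14: x=1 → posterior Beta(41/5, 39/4)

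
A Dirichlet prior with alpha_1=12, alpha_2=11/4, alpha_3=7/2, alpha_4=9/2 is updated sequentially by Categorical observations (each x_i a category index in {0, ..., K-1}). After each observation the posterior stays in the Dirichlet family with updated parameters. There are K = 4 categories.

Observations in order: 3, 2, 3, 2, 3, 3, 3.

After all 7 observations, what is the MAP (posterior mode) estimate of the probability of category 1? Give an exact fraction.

7/103

obs 1: x=3 → posterior Dirichlet(12, 11/4, 7/2, 11/2)
obs 2: x=2 → posterior Dirichlet(12, 11/4, 9/2, 11/2)
obs 3: x=3 → posterior Dirichlet(12, 11/4, 9/2, 13/2)
obs 4: x=2 → posterior Dirichlet(12, 11/4, 11/2, 13/2)
obs 5: x=3 → posterior Dirichlet(12, 11/4, 11/2, 15/2)
obs 6: x=3 → posterior Dirichlet(12, 11/4, 11/2, 17/2)
obs 7: x=3 → posterior Dirichlet(12, 11/4, 11/2, 19/2)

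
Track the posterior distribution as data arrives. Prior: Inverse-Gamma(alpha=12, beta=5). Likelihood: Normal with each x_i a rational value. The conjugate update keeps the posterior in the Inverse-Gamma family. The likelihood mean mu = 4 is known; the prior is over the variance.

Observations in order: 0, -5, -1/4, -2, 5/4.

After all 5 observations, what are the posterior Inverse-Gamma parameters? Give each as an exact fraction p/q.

alpha=29/2, beta=1349/16

obs 1: x=0 → posterior Inverse-Gamma(25/2, 13)
obs 2: x=-5 → posterior Inverse-Gamma(13, 107/2)
obs 3: x=-1/4 → posterior Inverse-Gamma(27/2, 2001/32)
obs 4: x=-2 → posterior Inverse-Gamma(14, 2577/32)
obs 5: x=5/4 → posterior Inverse-Gamma(29/2, 1349/16)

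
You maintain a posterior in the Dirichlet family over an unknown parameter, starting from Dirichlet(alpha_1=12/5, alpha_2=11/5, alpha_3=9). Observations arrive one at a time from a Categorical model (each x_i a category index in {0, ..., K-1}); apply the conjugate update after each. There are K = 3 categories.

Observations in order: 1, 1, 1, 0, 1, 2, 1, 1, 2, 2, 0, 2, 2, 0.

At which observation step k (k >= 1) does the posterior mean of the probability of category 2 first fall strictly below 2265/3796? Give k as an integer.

k = 2

obs 1: x=1 → posterior Dirichlet(12/5, 16/5, 9)
obs 2: x=1 → posterior Dirichlet(12/5, 21/5, 9)
obs 3: x=1 → posterior Dirichlet(12/5, 26/5, 9)
obs 4: x=0 → posterior Dirichlet(17/5, 26/5, 9)
obs 5: x=1 → posterior Dirichlet(17/5, 31/5, 9)
obs 6: x=2 → posterior Dirichlet(17/5, 31/5, 10)
obs 7: x=1 → posterior Dirichlet(17/5, 36/5, 10)
obs 8: x=1 → posterior Dirichlet(17/5, 41/5, 10)
obs 9: x=2 → posterior Dirichlet(17/5, 41/5, 11)
obs 10: x=2 → posterior Dirichlet(17/5, 41/5, 12)
obs 11: x=0 → posterior Dirichlet(22/5, 41/5, 12)
obs 12: x=2 → posterior Dirichlet(22/5, 41/5, 13)
obs 13: x=2 → posterior Dirichlet(22/5, 41/5, 14)
obs 14: x=0 → posterior Dirichlet(27/5, 41/5, 14)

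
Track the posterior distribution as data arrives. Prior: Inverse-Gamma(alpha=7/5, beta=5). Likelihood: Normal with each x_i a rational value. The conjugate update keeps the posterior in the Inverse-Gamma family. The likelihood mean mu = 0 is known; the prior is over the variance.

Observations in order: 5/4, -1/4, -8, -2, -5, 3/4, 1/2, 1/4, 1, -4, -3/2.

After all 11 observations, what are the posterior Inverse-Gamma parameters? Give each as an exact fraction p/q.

obs 1: x=5/4 → posterior Inverse-Gamma(19/10, 185/32)
obs 2: x=-1/4 → posterior Inverse-Gamma(12/5, 93/16)
obs 3: x=-8 → posterior Inverse-Gamma(29/10, 605/16)
obs 4: x=-2 → posterior Inverse-Gamma(17/5, 637/16)
obs 5: x=-5 → posterior Inverse-Gamma(39/10, 837/16)
obs 6: x=3/4 → posterior Inverse-Gamma(22/5, 1683/32)
obs 7: x=1/2 → posterior Inverse-Gamma(49/10, 1687/32)
obs 8: x=1/4 → posterior Inverse-Gamma(27/5, 211/4)
obs 9: x=1 → posterior Inverse-Gamma(59/10, 213/4)
obs 10: x=-4 → posterior Inverse-Gamma(32/5, 245/4)
obs 11: x=-3/2 → posterior Inverse-Gamma(69/10, 499/8)

alpha=69/10, beta=499/8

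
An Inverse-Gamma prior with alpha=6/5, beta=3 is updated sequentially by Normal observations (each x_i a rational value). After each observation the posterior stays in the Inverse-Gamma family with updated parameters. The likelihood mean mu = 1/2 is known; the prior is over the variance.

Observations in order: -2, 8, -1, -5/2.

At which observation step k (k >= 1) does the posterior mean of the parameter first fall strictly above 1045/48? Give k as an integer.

obs 1: x=-2 → posterior Inverse-Gamma(17/10, 49/8)
obs 2: x=8 → posterior Inverse-Gamma(11/5, 137/4)
obs 3: x=-1 → posterior Inverse-Gamma(27/10, 283/8)
obs 4: x=-5/2 → posterior Inverse-Gamma(16/5, 319/8)

k = 2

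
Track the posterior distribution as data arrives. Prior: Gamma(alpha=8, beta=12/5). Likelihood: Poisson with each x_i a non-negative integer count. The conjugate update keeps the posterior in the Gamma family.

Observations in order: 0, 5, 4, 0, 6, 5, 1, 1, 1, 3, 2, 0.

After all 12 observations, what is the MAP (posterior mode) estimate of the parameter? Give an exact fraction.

175/72

obs 1: x=0 → posterior Gamma(8, 17/5)
obs 2: x=5 → posterior Gamma(13, 22/5)
obs 3: x=4 → posterior Gamma(17, 27/5)
obs 4: x=0 → posterior Gamma(17, 32/5)
obs 5: x=6 → posterior Gamma(23, 37/5)
obs 6: x=5 → posterior Gamma(28, 42/5)
obs 7: x=1 → posterior Gamma(29, 47/5)
obs 8: x=1 → posterior Gamma(30, 52/5)
obs 9: x=1 → posterior Gamma(31, 57/5)
obs 10: x=3 → posterior Gamma(34, 62/5)
obs 11: x=2 → posterior Gamma(36, 67/5)
obs 12: x=0 → posterior Gamma(36, 72/5)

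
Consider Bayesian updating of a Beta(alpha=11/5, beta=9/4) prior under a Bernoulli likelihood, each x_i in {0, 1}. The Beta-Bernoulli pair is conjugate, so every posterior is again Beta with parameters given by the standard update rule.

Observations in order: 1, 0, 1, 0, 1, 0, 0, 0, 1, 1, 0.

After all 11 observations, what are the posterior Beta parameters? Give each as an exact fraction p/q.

alpha=36/5, beta=33/4

obs 1: x=1 → posterior Beta(16/5, 9/4)
obs 2: x=0 → posterior Beta(16/5, 13/4)
obs 3: x=1 → posterior Beta(21/5, 13/4)
obs 4: x=0 → posterior Beta(21/5, 17/4)
obs 5: x=1 → posterior Beta(26/5, 17/4)
obs 6: x=0 → posterior Beta(26/5, 21/4)
obs 7: x=0 → posterior Beta(26/5, 25/4)
obs 8: x=0 → posterior Beta(26/5, 29/4)
obs 9: x=1 → posterior Beta(31/5, 29/4)
obs 10: x=1 → posterior Beta(36/5, 29/4)
obs 11: x=0 → posterior Beta(36/5, 33/4)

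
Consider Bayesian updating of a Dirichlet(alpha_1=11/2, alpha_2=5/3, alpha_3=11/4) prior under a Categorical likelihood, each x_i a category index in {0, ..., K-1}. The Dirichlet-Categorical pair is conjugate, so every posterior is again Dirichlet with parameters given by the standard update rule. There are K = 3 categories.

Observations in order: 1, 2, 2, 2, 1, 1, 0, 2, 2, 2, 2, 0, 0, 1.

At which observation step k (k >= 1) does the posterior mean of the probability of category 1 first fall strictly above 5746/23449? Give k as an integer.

obs 1: x=1 → posterior Dirichlet(11/2, 8/3, 11/4)
obs 2: x=2 → posterior Dirichlet(11/2, 8/3, 15/4)
obs 3: x=2 → posterior Dirichlet(11/2, 8/3, 19/4)
obs 4: x=2 → posterior Dirichlet(11/2, 8/3, 23/4)
obs 5: x=1 → posterior Dirichlet(11/2, 11/3, 23/4)
obs 6: x=1 → posterior Dirichlet(11/2, 14/3, 23/4)
obs 7: x=0 → posterior Dirichlet(13/2, 14/3, 23/4)
obs 8: x=2 → posterior Dirichlet(13/2, 14/3, 27/4)
obs 9: x=2 → posterior Dirichlet(13/2, 14/3, 31/4)
obs 10: x=2 → posterior Dirichlet(13/2, 14/3, 35/4)
obs 11: x=2 → posterior Dirichlet(13/2, 14/3, 39/4)
obs 12: x=0 → posterior Dirichlet(15/2, 14/3, 39/4)
obs 13: x=0 → posterior Dirichlet(17/2, 14/3, 39/4)
obs 14: x=1 → posterior Dirichlet(17/2, 17/3, 39/4)

k = 5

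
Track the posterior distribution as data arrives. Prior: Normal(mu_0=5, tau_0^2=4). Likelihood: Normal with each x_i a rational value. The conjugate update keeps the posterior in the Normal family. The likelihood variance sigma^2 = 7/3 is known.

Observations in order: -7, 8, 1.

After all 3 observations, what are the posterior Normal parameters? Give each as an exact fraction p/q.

obs 1: x=-7 → posterior Normal(-49/19, 28/19)
obs 2: x=8 → posterior Normal(47/31, 28/31)
obs 3: x=1 → posterior Normal(59/43, 28/43)

mu_0=59/43, tau_0^2=28/43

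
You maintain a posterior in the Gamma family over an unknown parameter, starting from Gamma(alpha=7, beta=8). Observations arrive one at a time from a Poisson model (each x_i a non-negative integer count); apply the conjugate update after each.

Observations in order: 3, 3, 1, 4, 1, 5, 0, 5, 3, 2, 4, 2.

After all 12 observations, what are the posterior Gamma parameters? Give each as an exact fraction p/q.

obs 1: x=3 → posterior Gamma(10, 9)
obs 2: x=3 → posterior Gamma(13, 10)
obs 3: x=1 → posterior Gamma(14, 11)
obs 4: x=4 → posterior Gamma(18, 12)
obs 5: x=1 → posterior Gamma(19, 13)
obs 6: x=5 → posterior Gamma(24, 14)
obs 7: x=0 → posterior Gamma(24, 15)
obs 8: x=5 → posterior Gamma(29, 16)
obs 9: x=3 → posterior Gamma(32, 17)
obs 10: x=2 → posterior Gamma(34, 18)
obs 11: x=4 → posterior Gamma(38, 19)
obs 12: x=2 → posterior Gamma(40, 20)

alpha=40, beta=20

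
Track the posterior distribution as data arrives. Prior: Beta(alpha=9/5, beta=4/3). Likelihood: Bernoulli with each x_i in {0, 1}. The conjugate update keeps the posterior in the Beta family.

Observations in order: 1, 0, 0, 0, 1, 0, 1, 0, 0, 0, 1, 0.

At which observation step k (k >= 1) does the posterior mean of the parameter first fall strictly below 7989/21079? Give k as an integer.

k = 10

obs 1: x=1 → posterior Beta(14/5, 4/3)
obs 2: x=0 → posterior Beta(14/5, 7/3)
obs 3: x=0 → posterior Beta(14/5, 10/3)
obs 4: x=0 → posterior Beta(14/5, 13/3)
obs 5: x=1 → posterior Beta(19/5, 13/3)
obs 6: x=0 → posterior Beta(19/5, 16/3)
obs 7: x=1 → posterior Beta(24/5, 16/3)
obs 8: x=0 → posterior Beta(24/5, 19/3)
obs 9: x=0 → posterior Beta(24/5, 22/3)
obs 10: x=0 → posterior Beta(24/5, 25/3)
obs 11: x=1 → posterior Beta(29/5, 25/3)
obs 12: x=0 → posterior Beta(29/5, 28/3)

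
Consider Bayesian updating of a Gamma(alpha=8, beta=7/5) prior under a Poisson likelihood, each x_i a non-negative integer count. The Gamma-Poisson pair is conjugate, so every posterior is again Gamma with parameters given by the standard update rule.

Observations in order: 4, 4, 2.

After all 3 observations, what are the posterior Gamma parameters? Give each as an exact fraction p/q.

alpha=18, beta=22/5

obs 1: x=4 → posterior Gamma(12, 12/5)
obs 2: x=4 → posterior Gamma(16, 17/5)
obs 3: x=2 → posterior Gamma(18, 22/5)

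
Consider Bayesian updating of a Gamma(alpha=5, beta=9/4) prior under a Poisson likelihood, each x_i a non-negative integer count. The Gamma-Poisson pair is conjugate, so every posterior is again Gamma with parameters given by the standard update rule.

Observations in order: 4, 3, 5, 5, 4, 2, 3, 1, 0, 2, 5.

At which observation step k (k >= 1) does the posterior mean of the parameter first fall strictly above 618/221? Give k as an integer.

k = 2

obs 1: x=4 → posterior Gamma(9, 13/4)
obs 2: x=3 → posterior Gamma(12, 17/4)
obs 3: x=5 → posterior Gamma(17, 21/4)
obs 4: x=5 → posterior Gamma(22, 25/4)
obs 5: x=4 → posterior Gamma(26, 29/4)
obs 6: x=2 → posterior Gamma(28, 33/4)
obs 7: x=3 → posterior Gamma(31, 37/4)
obs 8: x=1 → posterior Gamma(32, 41/4)
obs 9: x=0 → posterior Gamma(32, 45/4)
obs 10: x=2 → posterior Gamma(34, 49/4)
obs 11: x=5 → posterior Gamma(39, 53/4)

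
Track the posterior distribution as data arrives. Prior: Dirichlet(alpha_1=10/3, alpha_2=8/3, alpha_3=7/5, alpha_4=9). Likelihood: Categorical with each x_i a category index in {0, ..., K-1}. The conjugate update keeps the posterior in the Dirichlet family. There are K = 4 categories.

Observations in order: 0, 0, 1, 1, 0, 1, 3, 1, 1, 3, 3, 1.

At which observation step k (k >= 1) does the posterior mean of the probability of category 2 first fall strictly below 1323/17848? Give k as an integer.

k = 3

obs 1: x=0 → posterior Dirichlet(13/3, 8/3, 7/5, 9)
obs 2: x=0 → posterior Dirichlet(16/3, 8/3, 7/5, 9)
obs 3: x=1 → posterior Dirichlet(16/3, 11/3, 7/5, 9)
obs 4: x=1 → posterior Dirichlet(16/3, 14/3, 7/5, 9)
obs 5: x=0 → posterior Dirichlet(19/3, 14/3, 7/5, 9)
obs 6: x=1 → posterior Dirichlet(19/3, 17/3, 7/5, 9)
obs 7: x=3 → posterior Dirichlet(19/3, 17/3, 7/5, 10)
obs 8: x=1 → posterior Dirichlet(19/3, 20/3, 7/5, 10)
obs 9: x=1 → posterior Dirichlet(19/3, 23/3, 7/5, 10)
obs 10: x=3 → posterior Dirichlet(19/3, 23/3, 7/5, 11)
obs 11: x=3 → posterior Dirichlet(19/3, 23/3, 7/5, 12)
obs 12: x=1 → posterior Dirichlet(19/3, 26/3, 7/5, 12)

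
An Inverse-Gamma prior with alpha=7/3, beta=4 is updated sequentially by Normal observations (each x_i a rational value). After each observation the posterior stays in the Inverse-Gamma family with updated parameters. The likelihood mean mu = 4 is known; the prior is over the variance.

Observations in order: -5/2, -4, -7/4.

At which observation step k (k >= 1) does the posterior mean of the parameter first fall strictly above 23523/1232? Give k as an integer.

obs 1: x=-5/2 → posterior Inverse-Gamma(17/6, 201/8)
obs 2: x=-4 → posterior Inverse-Gamma(10/3, 457/8)
obs 3: x=-7/4 → posterior Inverse-Gamma(23/6, 2357/32)

k = 2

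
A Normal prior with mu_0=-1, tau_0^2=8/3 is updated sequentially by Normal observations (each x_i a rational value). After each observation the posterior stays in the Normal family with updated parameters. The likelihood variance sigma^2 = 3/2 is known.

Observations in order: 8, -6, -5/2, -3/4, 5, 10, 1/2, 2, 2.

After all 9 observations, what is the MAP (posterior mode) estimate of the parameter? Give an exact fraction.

obs 1: x=8 → posterior Normal(119/25, 24/25)
obs 2: x=-6 → posterior Normal(23/41, 24/41)
obs 3: x=-5/2 → posterior Normal(-17/57, 8/19)
obs 4: x=-3/4 → posterior Normal(-29/73, 24/73)
obs 5: x=5 → posterior Normal(51/89, 24/89)
obs 6: x=10 → posterior Normal(211/105, 8/35)
obs 7: x=1/2 → posterior Normal(219/121, 24/121)
obs 8: x=2 → posterior Normal(251/137, 24/137)
obs 9: x=2 → posterior Normal(283/153, 8/51)

283/153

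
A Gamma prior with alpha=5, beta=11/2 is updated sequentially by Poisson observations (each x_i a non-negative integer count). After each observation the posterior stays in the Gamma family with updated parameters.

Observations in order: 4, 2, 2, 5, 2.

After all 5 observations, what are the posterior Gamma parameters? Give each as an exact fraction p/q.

obs 1: x=4 → posterior Gamma(9, 13/2)
obs 2: x=2 → posterior Gamma(11, 15/2)
obs 3: x=2 → posterior Gamma(13, 17/2)
obs 4: x=5 → posterior Gamma(18, 19/2)
obs 5: x=2 → posterior Gamma(20, 21/2)

alpha=20, beta=21/2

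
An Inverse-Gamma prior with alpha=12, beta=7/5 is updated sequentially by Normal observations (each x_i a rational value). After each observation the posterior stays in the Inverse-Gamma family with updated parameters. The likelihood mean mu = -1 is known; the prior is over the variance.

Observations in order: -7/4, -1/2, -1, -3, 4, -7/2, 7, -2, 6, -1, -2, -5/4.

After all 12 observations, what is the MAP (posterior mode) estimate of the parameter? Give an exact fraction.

6157/1520

obs 1: x=-7/4 → posterior Inverse-Gamma(25/2, 269/160)
obs 2: x=-1/2 → posterior Inverse-Gamma(13, 289/160)
obs 3: x=-1 → posterior Inverse-Gamma(27/2, 289/160)
obs 4: x=-3 → posterior Inverse-Gamma(14, 609/160)
obs 5: x=4 → posterior Inverse-Gamma(29/2, 2609/160)
obs 6: x=-7/2 → posterior Inverse-Gamma(15, 3109/160)
obs 7: x=7 → posterior Inverse-Gamma(31/2, 8229/160)
obs 8: x=-2 → posterior Inverse-Gamma(16, 8309/160)
obs 9: x=6 → posterior Inverse-Gamma(33/2, 12229/160)
obs 10: x=-1 → posterior Inverse-Gamma(17, 12229/160)
obs 11: x=-2 → posterior Inverse-Gamma(35/2, 12309/160)
obs 12: x=-5/4 → posterior Inverse-Gamma(18, 6157/80)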